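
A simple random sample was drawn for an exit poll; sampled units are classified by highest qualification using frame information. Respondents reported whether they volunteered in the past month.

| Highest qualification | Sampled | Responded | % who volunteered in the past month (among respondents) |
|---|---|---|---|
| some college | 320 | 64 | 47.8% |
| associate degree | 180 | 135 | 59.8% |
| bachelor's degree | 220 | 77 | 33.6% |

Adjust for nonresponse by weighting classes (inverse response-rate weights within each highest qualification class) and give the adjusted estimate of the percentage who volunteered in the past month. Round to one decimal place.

Class response rates: some college 64/320 = 20%, associate degree 135/180 = 75%, bachelor's degree 77/220 = 35%.
Inverse-response-rate weighting restores each class to its sampled count, so class totals weight by n_sampled:
  some college: 320 × 47.8 = 15,296
  associate degree: 180 × 59.8 = 10,764
  bachelor's degree: 220 × 33.6 = 7392
Adjusted estimate = 33,452 / 720 = 46.4611 → 46.5%.

46.5%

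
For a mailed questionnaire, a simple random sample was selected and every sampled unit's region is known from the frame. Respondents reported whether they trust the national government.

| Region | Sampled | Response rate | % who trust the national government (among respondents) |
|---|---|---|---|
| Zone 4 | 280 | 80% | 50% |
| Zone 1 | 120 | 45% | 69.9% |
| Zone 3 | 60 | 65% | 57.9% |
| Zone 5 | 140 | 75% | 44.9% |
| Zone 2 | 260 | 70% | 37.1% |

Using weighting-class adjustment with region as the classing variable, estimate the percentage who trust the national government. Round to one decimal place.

48.6%

Weighting each respondent by the inverse class response rate inflates each class back to its sampled size, so the class weight is n_sampled:
  Zone 4: 280 × 50 = 14,000
  Zone 1: 120 × 69.9 = 8388
  Zone 3: 60 × 57.9 = 3474
  Zone 5: 140 × 44.9 = 6286
  Zone 2: 260 × 37.1 = 9646
Adjusted estimate = 41,794 / 860 = 48.5977 → 48.6%.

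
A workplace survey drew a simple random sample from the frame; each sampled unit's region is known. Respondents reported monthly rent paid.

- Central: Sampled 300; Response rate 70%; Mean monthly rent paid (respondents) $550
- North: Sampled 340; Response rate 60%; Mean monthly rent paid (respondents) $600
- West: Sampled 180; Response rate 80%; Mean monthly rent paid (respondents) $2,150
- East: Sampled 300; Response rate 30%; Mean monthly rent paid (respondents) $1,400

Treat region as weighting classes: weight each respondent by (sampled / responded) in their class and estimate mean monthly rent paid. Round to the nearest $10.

$1,050

Inverse-response-rate weighting restores each class to its sampled count, so class totals weight by n_sampled:
  Central: 300 × 550 = 165,000
  North: 340 × 600 = 204,000
  West: 180 × 2150 = 387,000
  East: 300 × 1400 = 420,000
Adjusted estimate = 1,176,000 / 1,120 = 1050 → $1,050.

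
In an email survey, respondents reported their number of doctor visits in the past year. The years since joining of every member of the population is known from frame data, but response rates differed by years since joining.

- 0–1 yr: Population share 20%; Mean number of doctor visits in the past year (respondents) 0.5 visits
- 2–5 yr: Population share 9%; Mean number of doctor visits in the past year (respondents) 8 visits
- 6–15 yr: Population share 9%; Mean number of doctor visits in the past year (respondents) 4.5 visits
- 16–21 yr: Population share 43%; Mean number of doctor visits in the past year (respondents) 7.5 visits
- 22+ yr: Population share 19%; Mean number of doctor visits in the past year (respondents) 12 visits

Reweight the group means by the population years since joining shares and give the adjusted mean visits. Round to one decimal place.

6.7

Weight each group's respondent value by its population share:
  0–1 yr: 0.2 × 0.5 = 0.1
  2–5 yr: 0.09 × 8 = 0.72
  6–15 yr: 0.09 × 4.5 = 0.405
  16–21 yr: 0.43 × 7.5 = 3.225
  22+ yr: 0.19 × 12 = 2.28
Post-stratified estimate = 6.73 → 6.7.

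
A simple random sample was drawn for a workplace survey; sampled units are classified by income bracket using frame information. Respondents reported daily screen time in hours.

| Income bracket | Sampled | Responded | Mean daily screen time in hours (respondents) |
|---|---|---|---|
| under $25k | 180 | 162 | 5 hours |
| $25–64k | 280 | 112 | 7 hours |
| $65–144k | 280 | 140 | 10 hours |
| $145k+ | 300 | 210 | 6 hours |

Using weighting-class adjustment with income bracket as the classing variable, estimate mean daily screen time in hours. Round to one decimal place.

Class response rates: under $25k 162/180 = 90%, $25–64k 112/280 = 40%, $65–144k 140/280 = 50%, $145k+ 210/300 = 70%.
Each respondent's weight = sampled/responded in their class; summing within a class gives n_sampled, so:
  under $25k: 180 × 5 = 900
  $25–64k: 280 × 7 = 1960
  $65–144k: 280 × 10 = 2800
  $145k+: 300 × 6 = 1800
Adjusted estimate = 7460 / 1,040 = 7.17308 → 7.2.

7.2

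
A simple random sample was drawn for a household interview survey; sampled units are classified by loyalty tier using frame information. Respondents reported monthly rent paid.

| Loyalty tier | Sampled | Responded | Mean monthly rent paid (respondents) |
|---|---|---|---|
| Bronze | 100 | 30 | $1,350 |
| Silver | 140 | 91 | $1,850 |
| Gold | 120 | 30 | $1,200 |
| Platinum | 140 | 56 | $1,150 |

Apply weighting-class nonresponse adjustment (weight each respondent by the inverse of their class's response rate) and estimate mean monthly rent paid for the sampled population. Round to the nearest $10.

Response rates by class: Bronze 30/100 = 30%, Silver 91/140 = 65%, Gold 30/120 = 25%, Platinum 56/140 = 40%.
Weighting each respondent by the inverse class response rate inflates each class back to its sampled size, so the class weight is n_sampled:
  Bronze: 100 × 1350 = 135,000
  Silver: 140 × 1850 = 259,000
  Gold: 120 × 1200 = 144,000
  Platinum: 140 × 1150 = 161,000
Adjusted estimate = 699,000 / 500 = 1398 → $1,400.

$1,400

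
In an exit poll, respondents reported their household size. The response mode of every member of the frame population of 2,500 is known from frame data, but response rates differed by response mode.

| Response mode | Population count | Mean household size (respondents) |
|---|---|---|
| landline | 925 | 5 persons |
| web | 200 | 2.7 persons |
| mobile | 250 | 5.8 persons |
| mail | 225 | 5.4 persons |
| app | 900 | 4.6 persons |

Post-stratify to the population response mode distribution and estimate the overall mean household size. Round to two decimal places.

Each cell contributes population-share × respondent value:
  landline: (925/2,500) × 5 = 1.85
  web: (200/2,500) × 2.7 = 0.216
  mobile: (250/2,500) × 5.8 = 0.58
  mail: (225/2,500) × 5.4 = 0.486
  app: (900/2,500) × 4.6 = 1.656
Post-stratified estimate = 4.788 → 4.79.

4.79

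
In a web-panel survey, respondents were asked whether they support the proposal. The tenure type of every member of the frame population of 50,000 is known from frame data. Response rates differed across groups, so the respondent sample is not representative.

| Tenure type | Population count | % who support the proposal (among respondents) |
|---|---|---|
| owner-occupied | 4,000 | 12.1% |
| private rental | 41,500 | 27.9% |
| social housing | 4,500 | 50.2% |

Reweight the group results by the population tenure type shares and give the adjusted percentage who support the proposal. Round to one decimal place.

Reweight to the known tenure type distribution:
  owner-occupied: (4,000/50,000) × 12.1 = 0.968
  private rental: (41,500/50,000) × 27.9 = 23.157
  social housing: (4,500/50,000) × 50.2 = 4.518
Post-stratified estimate = 28.643 → 28.6%.

28.6%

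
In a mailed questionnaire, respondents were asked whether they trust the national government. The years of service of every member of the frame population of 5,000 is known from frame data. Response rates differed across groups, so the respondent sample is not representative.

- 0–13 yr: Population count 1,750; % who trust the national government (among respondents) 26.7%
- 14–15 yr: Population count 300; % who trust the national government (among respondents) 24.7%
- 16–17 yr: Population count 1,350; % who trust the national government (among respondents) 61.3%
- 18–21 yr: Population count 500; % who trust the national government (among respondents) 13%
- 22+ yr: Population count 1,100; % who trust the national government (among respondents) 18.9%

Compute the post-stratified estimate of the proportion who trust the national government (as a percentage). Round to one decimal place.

32.8%

Each cell contributes population-share × respondent value:
  0–13 yr: (1,750/5,000) × 26.7 = 9.345
  14–15 yr: (300/5,000) × 24.7 = 1.482
  16–17 yr: (1,350/5,000) × 61.3 = 16.551
  18–21 yr: (500/5,000) × 13 = 1.3
  22+ yr: (1,100/5,000) × 18.9 = 4.158
Post-stratified estimate = 32.836 → 32.8%.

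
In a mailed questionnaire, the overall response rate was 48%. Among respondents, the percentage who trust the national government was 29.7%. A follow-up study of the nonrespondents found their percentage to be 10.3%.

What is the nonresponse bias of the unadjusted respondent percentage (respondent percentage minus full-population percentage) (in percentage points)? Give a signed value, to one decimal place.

+10.1 percentage points

Nonresponse fraction = 1 − 0.48 = 0.52.
Bias = (nonresponse fraction) × (respondent percentage − nonrespondent percentage)
     = 0.52 × (29.7 − 10.3) = 0.52 × 19.4 = 10.088.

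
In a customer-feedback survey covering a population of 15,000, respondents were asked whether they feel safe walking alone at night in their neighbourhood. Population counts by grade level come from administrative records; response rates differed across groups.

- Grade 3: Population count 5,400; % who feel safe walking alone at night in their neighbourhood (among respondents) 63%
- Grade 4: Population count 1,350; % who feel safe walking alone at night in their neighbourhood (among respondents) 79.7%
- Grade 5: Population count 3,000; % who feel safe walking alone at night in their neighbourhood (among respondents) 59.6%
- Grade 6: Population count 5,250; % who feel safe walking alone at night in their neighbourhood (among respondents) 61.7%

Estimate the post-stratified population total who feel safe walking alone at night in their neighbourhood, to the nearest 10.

9,510

Estimated count per cell = population count × respondent percentage:
  Grade 3: 5,400 × 63% = 3402
  Grade 4: 1,350 × 79.7% = 1075.95
  Grade 5: 3,000 × 59.6% = 1788
  Grade 6: 5,250 × 61.7% = 3239.25
Estimated total = 9505.2 → 9,510.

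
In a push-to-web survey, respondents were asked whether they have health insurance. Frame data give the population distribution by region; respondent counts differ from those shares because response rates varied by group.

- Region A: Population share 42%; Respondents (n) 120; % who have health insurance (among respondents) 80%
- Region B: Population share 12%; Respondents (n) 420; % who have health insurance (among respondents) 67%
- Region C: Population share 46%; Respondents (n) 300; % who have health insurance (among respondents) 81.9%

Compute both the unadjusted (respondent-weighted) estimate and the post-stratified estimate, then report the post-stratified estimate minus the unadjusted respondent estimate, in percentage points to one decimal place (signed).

+5.1 percentage points

Without adjustment, the pooled respondent share is:
  (120/840)×80 + (420/840)×67 + (300/840)×81.9 = 74.1786%
Reweighting by population region shares:
  0.42×80 + 0.12×67 + 0.46×81.9 = 79.314%
Difference = 79.314 − 74.1786 = 5.1354 pp.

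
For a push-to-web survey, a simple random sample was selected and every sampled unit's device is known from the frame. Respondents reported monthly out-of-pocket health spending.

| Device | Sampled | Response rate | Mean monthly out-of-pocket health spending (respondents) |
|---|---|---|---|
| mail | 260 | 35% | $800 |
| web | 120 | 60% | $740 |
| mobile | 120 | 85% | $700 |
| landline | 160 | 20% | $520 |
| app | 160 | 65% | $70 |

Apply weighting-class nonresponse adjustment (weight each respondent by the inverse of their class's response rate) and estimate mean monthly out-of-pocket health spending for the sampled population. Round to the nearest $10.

Weighting each respondent by the inverse class response rate inflates each class back to its sampled size, so the class weight is n_sampled:
  mail: 260 × 800 = 208,000
  web: 120 × 740 = 88,800
  mobile: 120 × 700 = 84,000
  landline: 160 × 520 = 83,200
  app: 160 × 70 = 11,200
Adjusted estimate = 475,200 / 820 = 579.512 → $580.

$580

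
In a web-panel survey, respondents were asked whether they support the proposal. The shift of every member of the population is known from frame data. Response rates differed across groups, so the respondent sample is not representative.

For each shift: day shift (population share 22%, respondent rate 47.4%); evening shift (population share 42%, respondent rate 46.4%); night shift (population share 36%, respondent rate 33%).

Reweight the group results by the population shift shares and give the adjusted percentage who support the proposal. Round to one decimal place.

Weight each group's respondent value by its population share:
  day shift: 0.22 × 47.4 = 10.428
  evening shift: 0.42 × 46.4 = 19.488
  night shift: 0.36 × 33 = 11.88
Post-stratified estimate = 41.796 → 41.8%.

41.8%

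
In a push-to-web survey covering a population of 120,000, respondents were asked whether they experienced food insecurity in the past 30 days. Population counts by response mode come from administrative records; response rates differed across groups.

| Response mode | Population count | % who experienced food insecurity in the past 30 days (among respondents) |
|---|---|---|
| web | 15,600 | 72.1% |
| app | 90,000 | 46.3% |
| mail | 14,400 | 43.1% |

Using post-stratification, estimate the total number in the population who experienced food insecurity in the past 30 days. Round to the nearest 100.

59,100

Each cell contributes its population count × the respondent rate:
  web: 15,600 × 72.1% = 11247.6
  app: 90,000 × 46.3% = 41,670
  mail: 14,400 × 43.1% = 6206.4
Estimated total = 59,124 → 59,100.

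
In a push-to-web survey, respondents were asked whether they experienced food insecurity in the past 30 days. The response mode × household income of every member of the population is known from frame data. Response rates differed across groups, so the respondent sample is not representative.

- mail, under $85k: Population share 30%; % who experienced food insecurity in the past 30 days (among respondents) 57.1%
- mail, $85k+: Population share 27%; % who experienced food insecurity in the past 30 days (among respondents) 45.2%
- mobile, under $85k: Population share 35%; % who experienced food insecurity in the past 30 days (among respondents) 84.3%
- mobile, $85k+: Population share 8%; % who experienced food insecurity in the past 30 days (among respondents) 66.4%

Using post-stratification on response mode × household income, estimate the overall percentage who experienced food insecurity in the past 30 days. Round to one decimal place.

64.2%

Weight each group's respondent value by its population share:
  mail, under $85k: 0.3 × 57.1 = 17.13
  mail, $85k+: 0.27 × 45.2 = 12.204
  mobile, under $85k: 0.35 × 84.3 = 29.505
  mobile, $85k+: 0.08 × 66.4 = 5.312
Post-stratified estimate = 64.151 → 64.2%.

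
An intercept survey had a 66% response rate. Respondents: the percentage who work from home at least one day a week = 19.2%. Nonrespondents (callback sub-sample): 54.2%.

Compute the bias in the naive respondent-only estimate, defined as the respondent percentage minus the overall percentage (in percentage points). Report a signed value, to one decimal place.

Nonresponse fraction = 1 − 0.66 = 0.34.
Bias = (nonresponse fraction) × (respondent percentage − nonrespondent percentage)
     = 0.34 × (19.2 − 54.2) = 0.34 × -35 = -11.9.

-11.9 percentage points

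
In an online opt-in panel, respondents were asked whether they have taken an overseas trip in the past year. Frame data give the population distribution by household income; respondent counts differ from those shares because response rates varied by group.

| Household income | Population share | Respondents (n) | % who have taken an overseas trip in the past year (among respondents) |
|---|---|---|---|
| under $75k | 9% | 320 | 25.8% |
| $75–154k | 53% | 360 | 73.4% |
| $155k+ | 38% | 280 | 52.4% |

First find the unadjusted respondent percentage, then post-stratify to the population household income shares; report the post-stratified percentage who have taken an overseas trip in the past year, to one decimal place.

Without adjustment, the pooled respondent share is:
  (320/960)×25.8 + (360/960)×73.4 + (280/960)×52.4 = 51.4083%
Reweighting by population household income shares:
  0.09×25.8 + 0.53×73.4 + 0.38×52.4 = 61.136%

61.1%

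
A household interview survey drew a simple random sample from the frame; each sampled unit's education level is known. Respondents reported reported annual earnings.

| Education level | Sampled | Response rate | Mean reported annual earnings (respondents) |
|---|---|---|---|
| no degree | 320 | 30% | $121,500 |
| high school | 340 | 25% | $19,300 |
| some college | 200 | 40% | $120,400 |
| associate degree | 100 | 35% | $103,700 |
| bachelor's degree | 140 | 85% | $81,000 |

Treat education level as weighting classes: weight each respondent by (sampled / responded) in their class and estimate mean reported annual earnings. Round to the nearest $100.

With weight = n_sampled/n_responded per class, the weighted class total is n_sampled:
  no degree: 320 × 121,500 = 38,880,000
  high school: 340 × 19,300 = 6,562,000
  some college: 200 × 120,400 = 24,080,000
  associate degree: 100 × 103,700 = 10,370,000
  bachelor's degree: 140 × 81,000 = 11,340,000
Adjusted estimate = 91,232,000 / 1,100 = 82938.2 → $82,900.

$82,900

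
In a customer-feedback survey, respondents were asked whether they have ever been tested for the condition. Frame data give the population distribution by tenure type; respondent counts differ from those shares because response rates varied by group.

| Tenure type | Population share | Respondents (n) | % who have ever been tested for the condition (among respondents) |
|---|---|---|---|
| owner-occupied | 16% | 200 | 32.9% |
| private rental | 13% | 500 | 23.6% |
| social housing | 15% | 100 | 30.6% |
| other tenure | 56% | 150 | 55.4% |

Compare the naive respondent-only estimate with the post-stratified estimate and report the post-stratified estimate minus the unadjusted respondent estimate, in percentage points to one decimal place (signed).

+12.6 percentage points

Unadjusted (pooled respondent) estimate weights by respondent counts:
  (200/950)×32.9 + (500/950)×23.6 + (100/950)×30.6 + (150/950)×55.4 = 31.3158%
Reweighting by population tenure type shares:
  0.16×32.9 + 0.13×23.6 + 0.15×30.6 + 0.56×55.4 = 43.946%
Difference = 43.946 − 31.3158 = 12.6302 pp.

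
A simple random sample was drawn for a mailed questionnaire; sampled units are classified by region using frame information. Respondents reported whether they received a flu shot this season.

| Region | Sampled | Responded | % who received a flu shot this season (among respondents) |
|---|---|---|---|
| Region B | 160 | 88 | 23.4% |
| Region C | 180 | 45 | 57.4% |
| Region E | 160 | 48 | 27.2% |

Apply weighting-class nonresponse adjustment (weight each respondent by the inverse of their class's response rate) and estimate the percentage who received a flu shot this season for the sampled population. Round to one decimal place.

36.9%

Response rates by class: Region B 88/160 = 55%, Region C 45/180 = 25%, Region E 48/160 = 30%.
Inverse-response-rate weighting restores each class to its sampled count, so class totals weight by n_sampled:
  Region B: 160 × 23.4 = 3744
  Region C: 180 × 57.4 = 10,332
  Region E: 160 × 27.2 = 4352
Adjusted estimate = 18,428 / 500 = 36.856 → 36.9%.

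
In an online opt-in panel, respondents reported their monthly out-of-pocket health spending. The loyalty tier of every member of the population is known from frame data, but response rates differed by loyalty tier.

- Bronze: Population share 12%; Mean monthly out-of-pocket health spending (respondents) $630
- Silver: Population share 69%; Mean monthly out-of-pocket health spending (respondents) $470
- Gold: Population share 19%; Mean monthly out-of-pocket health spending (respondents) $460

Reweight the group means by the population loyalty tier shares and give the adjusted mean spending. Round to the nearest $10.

Post-stratification weights by population share, not respondent share:
  Bronze: 0.12 × 630 = 75.6
  Silver: 0.69 × 470 = 324.3
  Gold: 0.19 × 460 = 87.4
Post-stratified estimate = 487.3 → $490.

$490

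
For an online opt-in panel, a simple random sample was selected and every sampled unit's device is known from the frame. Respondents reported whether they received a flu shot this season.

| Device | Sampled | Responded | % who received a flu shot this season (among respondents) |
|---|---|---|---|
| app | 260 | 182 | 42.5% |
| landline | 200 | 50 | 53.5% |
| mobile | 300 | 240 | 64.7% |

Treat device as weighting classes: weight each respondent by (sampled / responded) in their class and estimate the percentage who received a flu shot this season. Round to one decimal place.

Class response rates: app 182/260 = 70%, landline 50/200 = 25%, mobile 240/300 = 80%.
With weight = n_sampled/n_responded per class, the weighted class total is n_sampled:
  app: 260 × 42.5 = 11,050
  landline: 200 × 53.5 = 10,700
  mobile: 300 × 64.7 = 19,410
Adjusted estimate = 41,160 / 760 = 54.1579 → 54.2%.

54.2%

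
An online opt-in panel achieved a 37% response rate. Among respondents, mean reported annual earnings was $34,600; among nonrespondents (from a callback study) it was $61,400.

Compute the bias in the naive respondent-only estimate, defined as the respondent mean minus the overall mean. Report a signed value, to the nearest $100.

-$16,900

Nonresponse fraction = 1 − 0.37 = 0.63.
Bias = (nonresponse fraction) × (respondent mean − nonrespondent mean)
     = 0.63 × (34,600 − 61,400) = 0.63 × -26,800 = -16,884.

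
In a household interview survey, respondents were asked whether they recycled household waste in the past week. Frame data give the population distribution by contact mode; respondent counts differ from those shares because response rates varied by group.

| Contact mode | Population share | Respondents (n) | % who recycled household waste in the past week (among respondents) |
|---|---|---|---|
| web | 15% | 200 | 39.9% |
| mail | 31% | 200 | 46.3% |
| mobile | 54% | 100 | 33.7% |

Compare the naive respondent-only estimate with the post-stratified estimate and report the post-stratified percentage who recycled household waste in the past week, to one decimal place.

Unadjusted (pooled respondent) estimate weights by respondent counts:
  (200/500)×39.9 + (200/500)×46.3 + (100/500)×33.7 = 41.22%
Post-stratifying to population shares instead:
  0.15×39.9 + 0.31×46.3 + 0.54×33.7 = 38.536%

38.5%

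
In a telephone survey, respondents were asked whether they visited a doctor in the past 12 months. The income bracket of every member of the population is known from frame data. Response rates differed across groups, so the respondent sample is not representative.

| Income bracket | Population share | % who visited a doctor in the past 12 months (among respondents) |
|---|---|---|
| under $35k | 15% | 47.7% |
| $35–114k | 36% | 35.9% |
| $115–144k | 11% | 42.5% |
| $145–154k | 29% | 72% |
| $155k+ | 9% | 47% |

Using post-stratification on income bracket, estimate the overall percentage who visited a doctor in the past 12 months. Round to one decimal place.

49.9%

Reweight to the known income bracket distribution:
  under $35k: 0.15 × 47.7 = 7.155
  $35–114k: 0.36 × 35.9 = 12.924
  $115–144k: 0.11 × 42.5 = 4.675
  $145–154k: 0.29 × 72 = 20.88
  $155k+: 0.09 × 47 = 4.23
Post-stratified estimate = 49.864 → 49.9%.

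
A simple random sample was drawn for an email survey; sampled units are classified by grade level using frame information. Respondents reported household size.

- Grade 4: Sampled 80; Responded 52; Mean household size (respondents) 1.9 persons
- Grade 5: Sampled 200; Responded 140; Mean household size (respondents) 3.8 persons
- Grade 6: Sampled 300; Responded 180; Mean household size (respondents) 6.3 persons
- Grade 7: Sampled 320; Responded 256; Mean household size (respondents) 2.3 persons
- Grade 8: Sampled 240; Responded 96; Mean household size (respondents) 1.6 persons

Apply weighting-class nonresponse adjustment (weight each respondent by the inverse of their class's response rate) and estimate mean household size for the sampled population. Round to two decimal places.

3.44

Response rates by class: Grade 4 52/80 = 65%, Grade 5 140/200 = 70%, Grade 6 180/300 = 60%, Grade 7 256/320 = 80%, Grade 8 96/240 = 40%.
With weight = n_sampled/n_responded per class, the weighted class total is n_sampled:
  Grade 4: 80 × 1.9 = 152
  Grade 5: 200 × 3.8 = 760
  Grade 6: 300 × 6.3 = 1890
  Grade 7: 320 × 2.3 = 736
  Grade 8: 240 × 1.6 = 384
Adjusted estimate = 3922 / 1,140 = 3.44035 → 3.44.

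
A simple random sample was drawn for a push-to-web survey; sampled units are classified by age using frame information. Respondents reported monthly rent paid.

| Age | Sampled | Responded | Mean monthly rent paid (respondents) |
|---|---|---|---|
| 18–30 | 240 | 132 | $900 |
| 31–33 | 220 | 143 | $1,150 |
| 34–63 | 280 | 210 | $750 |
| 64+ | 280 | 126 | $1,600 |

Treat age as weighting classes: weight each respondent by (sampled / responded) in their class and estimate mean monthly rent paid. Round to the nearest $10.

$1,100

Class response rates: 18–30 132/240 = 55%, 31–33 143/220 = 65%, 34–63 210/280 = 75%, 64+ 126/280 = 45%.
With weight = n_sampled/n_responded per class, the weighted class total is n_sampled:
  18–30: 240 × 900 = 216,000
  31–33: 220 × 1150 = 253,000
  34–63: 280 × 750 = 210,000
  64+: 280 × 1600 = 448,000
Adjusted estimate = 1,127,000 / 1,020 = 1104.9 → $1,100.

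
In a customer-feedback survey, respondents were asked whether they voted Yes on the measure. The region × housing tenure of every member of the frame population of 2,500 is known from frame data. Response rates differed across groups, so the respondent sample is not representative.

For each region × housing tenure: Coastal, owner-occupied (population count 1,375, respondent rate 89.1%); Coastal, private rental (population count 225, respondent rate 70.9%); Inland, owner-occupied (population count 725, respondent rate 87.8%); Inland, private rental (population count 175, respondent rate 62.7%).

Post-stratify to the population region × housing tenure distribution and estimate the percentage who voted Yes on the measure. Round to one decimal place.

85.2%

Weight each group's respondent value by its population share:
  Coastal, owner-occupied: (1,375/2,500) × 89.1 = 49.005
  Coastal, private rental: (225/2,500) × 70.9 = 6.381
  Inland, owner-occupied: (725/2,500) × 87.8 = 25.462
  Inland, private rental: (175/2,500) × 62.7 = 4.389
Post-stratified estimate = 85.237 → 85.2%.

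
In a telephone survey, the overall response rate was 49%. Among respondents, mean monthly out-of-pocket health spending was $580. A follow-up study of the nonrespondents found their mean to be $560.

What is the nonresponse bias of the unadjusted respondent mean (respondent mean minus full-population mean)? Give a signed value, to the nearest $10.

+$10

Nonresponse fraction = 1 − 0.49 = 0.51.
Bias = (nonresponse fraction) × (respondent mean − nonrespondent mean)
     = 0.51 × (580 − 560) = 0.51 × 20 = 10.2.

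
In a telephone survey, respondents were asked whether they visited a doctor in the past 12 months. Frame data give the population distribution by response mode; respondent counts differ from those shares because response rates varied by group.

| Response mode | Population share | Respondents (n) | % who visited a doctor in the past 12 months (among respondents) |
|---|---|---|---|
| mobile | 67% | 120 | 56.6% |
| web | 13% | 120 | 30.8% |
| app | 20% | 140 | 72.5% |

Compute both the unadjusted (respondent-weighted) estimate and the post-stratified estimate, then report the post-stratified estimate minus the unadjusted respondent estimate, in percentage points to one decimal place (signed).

+2.1 percentage points

Naive respondent-only estimate (weights = respondent counts):
  (120/380)×56.6 + (120/380)×30.8 + (140/380)×72.5 = 54.3105%
Post-stratifying to population shares instead:
  0.67×56.6 + 0.13×30.8 + 0.2×72.5 = 56.426%
Difference = 56.426 − 54.3105 = 2.1155 pp.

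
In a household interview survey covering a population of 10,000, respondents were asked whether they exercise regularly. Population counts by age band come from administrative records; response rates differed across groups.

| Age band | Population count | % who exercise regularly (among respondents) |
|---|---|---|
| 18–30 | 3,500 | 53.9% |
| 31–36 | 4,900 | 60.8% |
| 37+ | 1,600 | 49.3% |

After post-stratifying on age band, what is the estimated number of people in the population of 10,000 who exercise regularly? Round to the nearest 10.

Apply each group's respondent rate to its population count:
  18–30: 3,500 × 53.9% = 1886.5
  31–36: 4,900 × 60.8% = 2979.2
  37+: 1,600 × 49.3% = 788.8
Estimated total = 5654.5 → 5,650.

5,650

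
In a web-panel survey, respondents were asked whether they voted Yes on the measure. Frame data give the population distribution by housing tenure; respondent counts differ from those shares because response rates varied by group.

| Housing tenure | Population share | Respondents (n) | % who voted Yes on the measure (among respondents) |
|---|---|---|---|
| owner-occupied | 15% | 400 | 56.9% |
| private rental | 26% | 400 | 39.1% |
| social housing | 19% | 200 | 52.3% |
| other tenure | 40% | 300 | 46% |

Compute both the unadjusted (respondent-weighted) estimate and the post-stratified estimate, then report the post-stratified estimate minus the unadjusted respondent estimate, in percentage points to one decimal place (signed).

-1.2 percentage points

Naive respondent-only estimate (weights = respondent counts):
  (400/1300)×56.9 + (400/1300)×39.1 + (200/1300)×52.3 + (300/1300)×46 = 48.2%
Post-stratified estimate weights by population shares:
  0.15×56.9 + 0.26×39.1 + 0.19×52.3 + 0.4×46 = 47.038%
Difference = 47.038 − 48.2 = -1.162 pp.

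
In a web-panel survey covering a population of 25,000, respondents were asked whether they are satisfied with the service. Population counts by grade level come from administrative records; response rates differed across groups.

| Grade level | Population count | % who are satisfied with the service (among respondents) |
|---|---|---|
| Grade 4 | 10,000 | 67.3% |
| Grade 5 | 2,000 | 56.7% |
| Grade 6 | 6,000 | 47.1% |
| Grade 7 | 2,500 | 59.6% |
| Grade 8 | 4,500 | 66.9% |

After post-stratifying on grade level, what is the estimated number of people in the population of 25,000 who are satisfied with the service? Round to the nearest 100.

Estimated count per cell = population count × respondent percentage:
  Grade 4: 10,000 × 67.3% = 6730
  Grade 5: 2,000 × 56.7% = 1134
  Grade 6: 6,000 × 47.1% = 2826
  Grade 7: 2,500 × 59.6% = 1490
  Grade 8: 4,500 × 66.9% = 3010.5
Estimated total = 15190.5 → 15,200.

15,200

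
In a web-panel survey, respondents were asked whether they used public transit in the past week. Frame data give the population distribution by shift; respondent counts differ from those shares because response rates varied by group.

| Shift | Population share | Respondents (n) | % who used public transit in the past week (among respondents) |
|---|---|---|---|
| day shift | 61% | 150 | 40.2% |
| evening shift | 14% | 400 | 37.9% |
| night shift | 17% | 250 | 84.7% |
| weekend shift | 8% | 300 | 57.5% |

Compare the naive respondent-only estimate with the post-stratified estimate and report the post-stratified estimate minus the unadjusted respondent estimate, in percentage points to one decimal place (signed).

Unadjusted (pooled respondent) estimate weights by respondent counts:
  (150/1100)×40.2 + (400/1100)×37.9 + (250/1100)×84.7 + (300/1100)×57.5 = 54.1955%
Reweighting by population shift shares:
  0.61×40.2 + 0.14×37.9 + 0.17×84.7 + 0.08×57.5 = 48.827%
Difference = 48.827 − 54.1955 = -5.3685 pp.

-5.4 percentage points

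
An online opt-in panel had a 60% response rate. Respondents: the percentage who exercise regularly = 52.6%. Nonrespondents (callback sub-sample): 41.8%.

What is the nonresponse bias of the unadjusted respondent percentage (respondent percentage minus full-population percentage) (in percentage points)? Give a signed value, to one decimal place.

+4.3 percentage points

Nonresponse fraction = 1 − 0.6 = 0.4.
Bias = (nonresponse fraction) × (respondent percentage − nonrespondent percentage)
     = 0.4 × (52.6 − 41.8) = 0.4 × 10.8 = 4.32.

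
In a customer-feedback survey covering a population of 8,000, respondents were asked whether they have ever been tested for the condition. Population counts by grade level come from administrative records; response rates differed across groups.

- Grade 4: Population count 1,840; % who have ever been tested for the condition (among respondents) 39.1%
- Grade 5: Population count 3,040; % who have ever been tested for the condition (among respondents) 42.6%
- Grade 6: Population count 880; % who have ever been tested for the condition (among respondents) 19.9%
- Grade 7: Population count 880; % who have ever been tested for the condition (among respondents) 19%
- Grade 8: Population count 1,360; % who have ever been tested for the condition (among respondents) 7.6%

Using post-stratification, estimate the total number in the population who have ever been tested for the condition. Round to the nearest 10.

2,460

Apply each group's respondent rate to its population count:
  Grade 4: 1,840 × 39.1% = 719.44
  Grade 5: 3,040 × 42.6% = 1295.04
  Grade 6: 880 × 19.9% = 175.12
  Grade 7: 880 × 19% = 167.2
  Grade 8: 1,360 × 7.6% = 103.36
Estimated total = 2460.16 → 2,460.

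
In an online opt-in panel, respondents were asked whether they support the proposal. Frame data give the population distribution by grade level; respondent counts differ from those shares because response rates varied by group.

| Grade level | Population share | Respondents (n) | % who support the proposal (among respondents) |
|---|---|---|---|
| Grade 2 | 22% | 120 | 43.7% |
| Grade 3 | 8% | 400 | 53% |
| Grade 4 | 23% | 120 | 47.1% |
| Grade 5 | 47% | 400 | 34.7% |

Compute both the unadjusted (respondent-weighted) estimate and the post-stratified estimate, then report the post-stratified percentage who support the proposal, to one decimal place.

Unadjusted (pooled respondent) estimate weights by respondent counts:
  (120/1040)×43.7 + (400/1040)×53 + (120/1040)×47.1 + (400/1040)×34.7 = 44.2077%
Reweighting by population grade level shares:
  0.22×43.7 + 0.08×53 + 0.23×47.1 + 0.47×34.7 = 40.996%

41.0%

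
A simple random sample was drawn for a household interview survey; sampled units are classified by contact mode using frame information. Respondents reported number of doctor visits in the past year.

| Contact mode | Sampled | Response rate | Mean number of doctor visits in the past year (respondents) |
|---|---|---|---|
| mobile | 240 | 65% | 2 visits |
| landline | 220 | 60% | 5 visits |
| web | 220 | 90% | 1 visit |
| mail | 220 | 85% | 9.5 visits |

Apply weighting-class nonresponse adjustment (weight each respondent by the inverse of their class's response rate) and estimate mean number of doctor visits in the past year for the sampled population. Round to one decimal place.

4.3

Weighting each respondent by the inverse class response rate inflates each class back to its sampled size, so the class weight is n_sampled:
  mobile: 240 × 2 = 480
  landline: 220 × 5 = 1100
  web: 220 × 1 = 220
  mail: 220 × 9.5 = 2090
Adjusted estimate = 3890 / 900 = 4.32222 → 4.3.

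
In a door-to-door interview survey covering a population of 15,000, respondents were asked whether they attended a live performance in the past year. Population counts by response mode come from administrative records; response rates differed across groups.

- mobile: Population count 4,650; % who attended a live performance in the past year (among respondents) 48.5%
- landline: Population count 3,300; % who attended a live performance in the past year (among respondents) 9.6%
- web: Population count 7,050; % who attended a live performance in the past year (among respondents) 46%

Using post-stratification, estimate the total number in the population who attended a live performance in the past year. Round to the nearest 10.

Apply each group's respondent rate to its population count:
  mobile: 4,650 × 48.5% = 2255.25
  landline: 3,300 × 9.6% = 316.8
  web: 7,050 × 46% = 3243
Estimated total = 5815.05 → 5,820.

5,820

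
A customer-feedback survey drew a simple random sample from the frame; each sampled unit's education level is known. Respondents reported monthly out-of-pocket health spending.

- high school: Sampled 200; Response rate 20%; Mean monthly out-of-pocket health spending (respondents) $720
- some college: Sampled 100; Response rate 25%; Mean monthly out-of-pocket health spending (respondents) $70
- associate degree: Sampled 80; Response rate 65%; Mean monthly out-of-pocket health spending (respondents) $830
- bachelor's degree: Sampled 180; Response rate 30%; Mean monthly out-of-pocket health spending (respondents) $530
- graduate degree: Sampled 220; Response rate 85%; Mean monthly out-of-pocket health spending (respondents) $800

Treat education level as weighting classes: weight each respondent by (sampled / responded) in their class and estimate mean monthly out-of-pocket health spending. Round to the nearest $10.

$630

Each respondent's weight = sampled/responded in their class; summing within a class gives n_sampled, so:
  high school: 200 × 720 = 144,000
  some college: 100 × 70 = 7000
  associate degree: 80 × 830 = 66,400
  bachelor's degree: 180 × 530 = 95,400
  graduate degree: 220 × 800 = 176,000
Adjusted estimate = 488,800 / 780 = 626.667 → $630.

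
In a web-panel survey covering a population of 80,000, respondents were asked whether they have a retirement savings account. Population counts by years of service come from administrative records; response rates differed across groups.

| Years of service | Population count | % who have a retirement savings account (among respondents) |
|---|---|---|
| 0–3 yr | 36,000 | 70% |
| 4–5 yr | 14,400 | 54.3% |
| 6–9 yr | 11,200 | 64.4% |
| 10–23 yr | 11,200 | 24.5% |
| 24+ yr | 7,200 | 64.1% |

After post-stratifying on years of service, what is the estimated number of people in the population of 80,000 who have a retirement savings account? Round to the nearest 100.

47,600

Each cell contributes its population count × the respondent rate:
  0–3 yr: 36,000 × 70% = 25,200
  4–5 yr: 14,400 × 54.3% = 7819.2
  6–9 yr: 11,200 × 64.4% = 7212.8
  10–23 yr: 11,200 × 24.5% = 2744
  24+ yr: 7,200 × 64.1% = 4615.2
Estimated total = 47591.2 → 47,600.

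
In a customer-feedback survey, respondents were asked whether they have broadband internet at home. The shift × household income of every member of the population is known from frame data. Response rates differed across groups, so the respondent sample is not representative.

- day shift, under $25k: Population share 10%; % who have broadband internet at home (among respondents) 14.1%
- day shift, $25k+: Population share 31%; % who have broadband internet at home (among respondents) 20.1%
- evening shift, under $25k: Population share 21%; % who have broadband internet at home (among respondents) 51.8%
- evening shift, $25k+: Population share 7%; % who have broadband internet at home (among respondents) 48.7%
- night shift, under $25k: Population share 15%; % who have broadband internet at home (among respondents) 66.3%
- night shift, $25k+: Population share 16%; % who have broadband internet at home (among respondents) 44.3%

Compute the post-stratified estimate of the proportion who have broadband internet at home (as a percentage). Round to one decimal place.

Reweight to the known shift × household income distribution:
  day shift, under $25k: 0.1 × 14.1 = 1.41
  day shift, $25k+: 0.31 × 20.1 = 6.231
  evening shift, under $25k: 0.21 × 51.8 = 10.878
  evening shift, $25k+: 0.07 × 48.7 = 3.409
  night shift, under $25k: 0.15 × 66.3 = 9.945
  night shift, $25k+: 0.16 × 44.3 = 7.088
Post-stratified estimate = 38.961 → 39.0%.

39.0%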